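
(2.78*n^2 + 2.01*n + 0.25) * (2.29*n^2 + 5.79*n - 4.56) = 6.3662*n^4 + 20.6991*n^3 - 0.4664*n^2 - 7.7181*n - 1.14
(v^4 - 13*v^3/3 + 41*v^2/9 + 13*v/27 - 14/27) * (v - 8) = v^5 - 37*v^4/3 + 353*v^3/9 - 971*v^2/27 - 118*v/27 + 112/27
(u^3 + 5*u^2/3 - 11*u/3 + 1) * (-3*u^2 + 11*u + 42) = -3*u^5 + 6*u^4 + 214*u^3/3 + 80*u^2/3 - 143*u + 42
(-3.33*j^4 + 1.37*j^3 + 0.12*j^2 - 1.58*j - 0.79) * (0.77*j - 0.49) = -2.5641*j^5 + 2.6866*j^4 - 0.5789*j^3 - 1.2754*j^2 + 0.1659*j + 0.3871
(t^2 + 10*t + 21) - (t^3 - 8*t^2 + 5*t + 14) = -t^3 + 9*t^2 + 5*t + 7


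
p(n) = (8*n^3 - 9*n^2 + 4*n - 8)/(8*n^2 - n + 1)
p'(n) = (1 - 16*n)*(8*n^3 - 9*n^2 + 4*n - 8)/(8*n^2 - n + 1)^2 + (24*n^2 - 18*n + 4)/(8*n^2 - n + 1) = (64*n^4 - 16*n^3 + n^2 + 110*n - 4)/(64*n^4 - 16*n^3 + 17*n^2 - 2*n + 1)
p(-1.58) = -3.03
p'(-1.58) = 0.56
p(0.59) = -2.23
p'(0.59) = 6.44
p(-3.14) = -4.30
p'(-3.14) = 0.93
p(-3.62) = -4.75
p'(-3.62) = 0.95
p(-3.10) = -4.26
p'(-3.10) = 0.92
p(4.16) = 3.17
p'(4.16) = 1.01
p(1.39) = 0.11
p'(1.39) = 1.53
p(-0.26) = -5.44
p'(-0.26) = -9.86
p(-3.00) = -4.17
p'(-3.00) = 0.92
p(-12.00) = -13.03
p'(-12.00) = 1.00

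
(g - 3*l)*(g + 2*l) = g^2 - g*l - 6*l^2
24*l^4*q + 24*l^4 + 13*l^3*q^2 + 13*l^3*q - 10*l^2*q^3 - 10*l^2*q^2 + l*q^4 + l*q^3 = (-8*l + q)*(-3*l + q)*(l + q)*(l*q + l)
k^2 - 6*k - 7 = (k - 7)*(k + 1)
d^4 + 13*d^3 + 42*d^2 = d^2*(d + 6)*(d + 7)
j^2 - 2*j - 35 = (j - 7)*(j + 5)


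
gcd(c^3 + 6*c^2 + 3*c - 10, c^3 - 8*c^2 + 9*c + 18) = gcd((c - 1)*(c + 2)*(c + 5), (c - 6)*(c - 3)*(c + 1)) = 1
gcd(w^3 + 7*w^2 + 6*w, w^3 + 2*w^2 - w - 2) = w + 1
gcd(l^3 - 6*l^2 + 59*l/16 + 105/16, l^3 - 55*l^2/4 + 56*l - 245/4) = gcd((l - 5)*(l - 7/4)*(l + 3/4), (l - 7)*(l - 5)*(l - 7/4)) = l^2 - 27*l/4 + 35/4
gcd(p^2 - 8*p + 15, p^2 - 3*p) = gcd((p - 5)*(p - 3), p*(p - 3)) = p - 3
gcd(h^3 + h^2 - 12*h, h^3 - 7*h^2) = h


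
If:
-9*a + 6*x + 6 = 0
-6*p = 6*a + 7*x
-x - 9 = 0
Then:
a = -16/3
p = 95/6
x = -9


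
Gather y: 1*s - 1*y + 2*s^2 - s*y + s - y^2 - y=2*s^2 + 2*s - y^2 + y*(-s - 2)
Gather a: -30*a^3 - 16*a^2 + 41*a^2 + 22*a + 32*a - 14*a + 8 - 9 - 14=-30*a^3 + 25*a^2 + 40*a - 15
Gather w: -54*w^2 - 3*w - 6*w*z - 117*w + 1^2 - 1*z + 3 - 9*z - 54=-54*w^2 + w*(-6*z - 120) - 10*z - 50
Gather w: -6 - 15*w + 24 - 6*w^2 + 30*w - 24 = -6*w^2 + 15*w - 6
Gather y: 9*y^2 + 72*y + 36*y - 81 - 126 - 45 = 9*y^2 + 108*y - 252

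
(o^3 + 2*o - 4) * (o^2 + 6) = o^5 + 8*o^3 - 4*o^2 + 12*o - 24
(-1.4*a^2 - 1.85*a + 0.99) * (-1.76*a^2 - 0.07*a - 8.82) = 2.464*a^4 + 3.354*a^3 + 10.7351*a^2 + 16.2477*a - 8.7318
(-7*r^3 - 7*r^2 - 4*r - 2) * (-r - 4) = 7*r^4 + 35*r^3 + 32*r^2 + 18*r + 8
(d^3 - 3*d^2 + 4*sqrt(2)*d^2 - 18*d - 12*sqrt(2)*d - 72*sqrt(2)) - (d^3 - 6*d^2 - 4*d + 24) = 3*d^2 + 4*sqrt(2)*d^2 - 12*sqrt(2)*d - 14*d - 72*sqrt(2) - 24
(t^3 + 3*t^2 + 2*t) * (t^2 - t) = t^5 + 2*t^4 - t^3 - 2*t^2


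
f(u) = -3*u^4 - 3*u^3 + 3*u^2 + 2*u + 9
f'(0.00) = 2.00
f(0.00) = 9.00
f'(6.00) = -2878.00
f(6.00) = -4407.00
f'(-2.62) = 140.32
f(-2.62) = -63.05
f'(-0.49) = -1.69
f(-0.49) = 8.92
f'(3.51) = -606.74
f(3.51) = -532.10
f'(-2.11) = 62.00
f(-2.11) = -13.15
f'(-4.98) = 1230.99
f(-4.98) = -1401.22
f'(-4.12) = 663.72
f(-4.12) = -602.90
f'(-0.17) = 0.78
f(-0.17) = 8.76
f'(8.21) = -7196.03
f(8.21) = -15062.47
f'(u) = -12*u^3 - 9*u^2 + 6*u + 2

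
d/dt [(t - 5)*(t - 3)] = 2*t - 8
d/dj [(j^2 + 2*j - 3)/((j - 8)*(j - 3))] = (-13*j^2 + 54*j + 15)/(j^4 - 22*j^3 + 169*j^2 - 528*j + 576)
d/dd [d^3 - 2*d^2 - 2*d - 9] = 3*d^2 - 4*d - 2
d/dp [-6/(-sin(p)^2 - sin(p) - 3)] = -6*(2*sin(p) + 1)*cos(p)/(sin(p)^2 + sin(p) + 3)^2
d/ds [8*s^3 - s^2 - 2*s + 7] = 24*s^2 - 2*s - 2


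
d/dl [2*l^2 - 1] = 4*l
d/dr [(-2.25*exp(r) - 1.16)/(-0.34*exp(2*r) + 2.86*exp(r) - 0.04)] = (-0.765*exp(2*r) - 0.7888*exp(r) + 3.4076)*exp(r)/(0.1156*exp(4*r) - 1.9448*exp(3*r) + 8.2068*exp(2*r) - 0.2288*exp(r) + 0.0016)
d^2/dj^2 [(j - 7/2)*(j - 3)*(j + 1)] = 6*j - 11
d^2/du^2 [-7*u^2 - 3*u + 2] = -14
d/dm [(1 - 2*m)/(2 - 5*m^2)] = 2*(-5*m^2 + 5*m - 2)/(25*m^4 - 20*m^2 + 4)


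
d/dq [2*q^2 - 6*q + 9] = 4*q - 6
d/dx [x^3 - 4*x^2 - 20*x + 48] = 3*x^2 - 8*x - 20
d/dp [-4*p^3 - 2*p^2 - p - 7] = -12*p^2 - 4*p - 1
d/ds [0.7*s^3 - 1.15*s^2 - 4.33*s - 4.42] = 2.1*s^2 - 2.3*s - 4.33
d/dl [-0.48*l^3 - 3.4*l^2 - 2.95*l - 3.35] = -1.44*l^2 - 6.8*l - 2.95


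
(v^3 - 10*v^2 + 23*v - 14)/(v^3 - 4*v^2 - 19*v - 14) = (v^2 - 3*v + 2)/(v^2 + 3*v + 2)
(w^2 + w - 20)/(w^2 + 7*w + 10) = (w - 4)/(w + 2)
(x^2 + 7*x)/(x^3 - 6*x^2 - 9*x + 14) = x*(x + 7)/(x^3 - 6*x^2 - 9*x + 14)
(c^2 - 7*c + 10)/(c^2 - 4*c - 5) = (c - 2)/(c + 1)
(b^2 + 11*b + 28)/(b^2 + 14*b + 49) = (b + 4)/(b + 7)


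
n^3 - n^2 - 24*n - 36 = (n - 6)*(n + 2)*(n + 3)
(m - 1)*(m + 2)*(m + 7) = m^3 + 8*m^2 + 5*m - 14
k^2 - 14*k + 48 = (k - 8)*(k - 6)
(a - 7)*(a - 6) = a^2 - 13*a + 42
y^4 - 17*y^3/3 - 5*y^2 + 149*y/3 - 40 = (y - 5)*(y - 8/3)*(y - 1)*(y + 3)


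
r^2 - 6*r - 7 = (r - 7)*(r + 1)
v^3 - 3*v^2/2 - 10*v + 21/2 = (v - 7/2)*(v - 1)*(v + 3)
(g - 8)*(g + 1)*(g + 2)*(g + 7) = g^4 + 2*g^3 - 57*g^2 - 170*g - 112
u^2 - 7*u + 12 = (u - 4)*(u - 3)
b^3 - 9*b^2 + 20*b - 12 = (b - 6)*(b - 2)*(b - 1)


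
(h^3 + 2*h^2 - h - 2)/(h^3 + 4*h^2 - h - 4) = (h + 2)/(h + 4)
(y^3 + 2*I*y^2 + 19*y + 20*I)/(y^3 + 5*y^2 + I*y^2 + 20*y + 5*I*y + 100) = (y + I)/(y + 5)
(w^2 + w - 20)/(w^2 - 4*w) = (w + 5)/w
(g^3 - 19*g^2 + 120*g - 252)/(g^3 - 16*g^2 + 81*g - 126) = (g - 6)/(g - 3)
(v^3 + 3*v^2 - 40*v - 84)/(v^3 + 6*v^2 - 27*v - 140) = (v^2 - 4*v - 12)/(v^2 - v - 20)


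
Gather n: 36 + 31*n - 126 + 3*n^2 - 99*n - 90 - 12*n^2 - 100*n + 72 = -9*n^2 - 168*n - 108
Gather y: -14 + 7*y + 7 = 7*y - 7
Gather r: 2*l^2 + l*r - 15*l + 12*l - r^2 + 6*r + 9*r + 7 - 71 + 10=2*l^2 - 3*l - r^2 + r*(l + 15) - 54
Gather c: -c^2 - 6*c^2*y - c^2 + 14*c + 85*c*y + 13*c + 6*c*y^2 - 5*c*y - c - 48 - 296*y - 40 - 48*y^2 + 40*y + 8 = c^2*(-6*y - 2) + c*(6*y^2 + 80*y + 26) - 48*y^2 - 256*y - 80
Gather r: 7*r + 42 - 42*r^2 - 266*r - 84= -42*r^2 - 259*r - 42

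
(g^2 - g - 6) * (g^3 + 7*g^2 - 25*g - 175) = g^5 + 6*g^4 - 38*g^3 - 192*g^2 + 325*g + 1050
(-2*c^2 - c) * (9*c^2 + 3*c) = -18*c^4 - 15*c^3 - 3*c^2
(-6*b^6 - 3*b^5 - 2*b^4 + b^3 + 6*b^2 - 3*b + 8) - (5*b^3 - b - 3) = -6*b^6 - 3*b^5 - 2*b^4 - 4*b^3 + 6*b^2 - 2*b + 11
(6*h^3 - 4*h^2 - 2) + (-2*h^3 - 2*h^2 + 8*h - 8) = 4*h^3 - 6*h^2 + 8*h - 10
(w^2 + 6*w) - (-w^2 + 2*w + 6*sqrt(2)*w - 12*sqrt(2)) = 2*w^2 - 6*sqrt(2)*w + 4*w + 12*sqrt(2)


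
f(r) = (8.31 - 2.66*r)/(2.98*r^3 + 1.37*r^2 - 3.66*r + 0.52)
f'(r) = (8.31 - 2.66*r)*(-8.94*r^2 - 2.74*r + 3.66)/(2.98*r^3 + 1.37*r^2 - 3.66*r + 0.52)^2 - 2.66/(2.98*r^3 + 1.37*r^2 - 3.66*r + 0.52)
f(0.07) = 29.92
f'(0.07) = 367.51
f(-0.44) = 4.43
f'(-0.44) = 5.24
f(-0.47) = 4.28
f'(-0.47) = 4.51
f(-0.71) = 3.72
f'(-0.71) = 0.52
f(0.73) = -24.26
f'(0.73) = -276.86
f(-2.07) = -1.11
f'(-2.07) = -2.36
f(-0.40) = 4.66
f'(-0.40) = 6.38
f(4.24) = -0.01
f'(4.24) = -0.00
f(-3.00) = -0.29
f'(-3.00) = -0.30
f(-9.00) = -0.02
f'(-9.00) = -0.00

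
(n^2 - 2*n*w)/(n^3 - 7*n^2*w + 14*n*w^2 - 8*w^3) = n/(n^2 - 5*n*w + 4*w^2)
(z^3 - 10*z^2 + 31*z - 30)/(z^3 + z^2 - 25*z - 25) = (z^2 - 5*z + 6)/(z^2 + 6*z + 5)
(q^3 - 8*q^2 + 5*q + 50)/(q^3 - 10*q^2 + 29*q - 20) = (q^2 - 3*q - 10)/(q^2 - 5*q + 4)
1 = 1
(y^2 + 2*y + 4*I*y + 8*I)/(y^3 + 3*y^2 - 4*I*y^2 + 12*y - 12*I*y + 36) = (y^2 + y*(2 + 4*I) + 8*I)/(y^3 + y^2*(3 - 4*I) + y*(12 - 12*I) + 36)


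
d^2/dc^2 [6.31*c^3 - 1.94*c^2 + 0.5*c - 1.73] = 37.86*c - 3.88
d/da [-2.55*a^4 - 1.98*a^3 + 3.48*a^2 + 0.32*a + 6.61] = -10.2*a^3 - 5.94*a^2 + 6.96*a + 0.32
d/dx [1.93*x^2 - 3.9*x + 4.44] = 3.86*x - 3.9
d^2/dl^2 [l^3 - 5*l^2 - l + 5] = 6*l - 10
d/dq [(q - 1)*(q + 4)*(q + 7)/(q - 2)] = 2*(q^3 + 2*q^2 - 20*q - 3)/(q^2 - 4*q + 4)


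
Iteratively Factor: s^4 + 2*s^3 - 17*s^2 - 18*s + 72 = (s + 3)*(s^3 - s^2 - 14*s + 24) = (s - 2)*(s + 3)*(s^2 + s - 12) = (s - 3)*(s - 2)*(s + 3)*(s + 4)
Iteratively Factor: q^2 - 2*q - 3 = (q + 1)*(q - 3)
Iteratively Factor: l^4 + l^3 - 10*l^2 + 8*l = (l - 2)*(l^3 + 3*l^2 - 4*l) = l*(l - 2)*(l^2 + 3*l - 4) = l*(l - 2)*(l - 1)*(l + 4)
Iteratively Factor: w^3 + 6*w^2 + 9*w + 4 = (w + 4)*(w^2 + 2*w + 1) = (w + 1)*(w + 4)*(w + 1)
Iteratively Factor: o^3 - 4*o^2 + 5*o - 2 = (o - 2)*(o^2 - 2*o + 1) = (o - 2)*(o - 1)*(o - 1)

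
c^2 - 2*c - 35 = (c - 7)*(c + 5)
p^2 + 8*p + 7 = (p + 1)*(p + 7)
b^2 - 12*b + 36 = (b - 6)^2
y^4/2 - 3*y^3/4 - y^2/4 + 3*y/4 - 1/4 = (y/2 + 1/2)*(y - 1)^2*(y - 1/2)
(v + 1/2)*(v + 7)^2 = v^3 + 29*v^2/2 + 56*v + 49/2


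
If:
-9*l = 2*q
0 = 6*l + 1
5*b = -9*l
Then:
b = 3/10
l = -1/6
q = 3/4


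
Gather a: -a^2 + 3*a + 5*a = -a^2 + 8*a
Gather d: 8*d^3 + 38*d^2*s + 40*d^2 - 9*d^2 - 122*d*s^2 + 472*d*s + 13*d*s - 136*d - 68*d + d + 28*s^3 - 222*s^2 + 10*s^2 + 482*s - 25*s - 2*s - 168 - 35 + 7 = 8*d^3 + d^2*(38*s + 31) + d*(-122*s^2 + 485*s - 203) + 28*s^3 - 212*s^2 + 455*s - 196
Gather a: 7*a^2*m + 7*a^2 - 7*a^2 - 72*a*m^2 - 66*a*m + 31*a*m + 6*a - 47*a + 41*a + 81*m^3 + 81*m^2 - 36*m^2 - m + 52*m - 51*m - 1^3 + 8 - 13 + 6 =7*a^2*m + a*(-72*m^2 - 35*m) + 81*m^3 + 45*m^2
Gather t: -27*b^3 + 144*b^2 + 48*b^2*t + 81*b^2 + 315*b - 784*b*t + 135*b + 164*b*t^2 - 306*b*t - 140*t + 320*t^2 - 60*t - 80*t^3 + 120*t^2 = -27*b^3 + 225*b^2 + 450*b - 80*t^3 + t^2*(164*b + 440) + t*(48*b^2 - 1090*b - 200)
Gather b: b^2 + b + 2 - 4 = b^2 + b - 2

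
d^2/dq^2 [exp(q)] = exp(q)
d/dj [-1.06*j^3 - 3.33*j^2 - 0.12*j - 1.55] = -3.18*j^2 - 6.66*j - 0.12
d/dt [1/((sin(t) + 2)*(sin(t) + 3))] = -(2*sin(t) + 5)*cos(t)/((sin(t) + 2)^2*(sin(t) + 3)^2)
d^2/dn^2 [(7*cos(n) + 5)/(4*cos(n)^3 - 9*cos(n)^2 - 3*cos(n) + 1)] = (18*(7*cos(n) + 5)*(-4*cos(n)^2 + 6*cos(n) + 1)^2*sin(n)^2 - 7*(9*sin(n)^2 + cos(3*n) - 8)^2*cos(n) + 3*(-9*cos(2*n) + 2*cos(3*n) - 7)*(28*(1 - cos(2*n))^2 + 3*cos(2*n) - 54*cos(3*n) + 21*cos(4*n) - 42)/4)/(9*sin(n)^2 + cos(3*n) - 8)^3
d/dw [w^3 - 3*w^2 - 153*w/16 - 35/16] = 3*w^2 - 6*w - 153/16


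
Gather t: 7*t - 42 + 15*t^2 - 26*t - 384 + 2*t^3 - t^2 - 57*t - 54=2*t^3 + 14*t^2 - 76*t - 480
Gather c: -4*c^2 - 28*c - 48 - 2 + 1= -4*c^2 - 28*c - 49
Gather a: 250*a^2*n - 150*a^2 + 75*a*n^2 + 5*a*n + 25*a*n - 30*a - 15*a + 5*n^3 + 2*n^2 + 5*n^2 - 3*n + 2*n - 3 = a^2*(250*n - 150) + a*(75*n^2 + 30*n - 45) + 5*n^3 + 7*n^2 - n - 3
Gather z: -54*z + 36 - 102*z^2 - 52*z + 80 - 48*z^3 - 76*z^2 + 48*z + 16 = -48*z^3 - 178*z^2 - 58*z + 132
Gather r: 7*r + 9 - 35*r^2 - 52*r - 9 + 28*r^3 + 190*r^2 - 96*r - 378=28*r^3 + 155*r^2 - 141*r - 378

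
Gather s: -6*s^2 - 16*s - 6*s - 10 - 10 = -6*s^2 - 22*s - 20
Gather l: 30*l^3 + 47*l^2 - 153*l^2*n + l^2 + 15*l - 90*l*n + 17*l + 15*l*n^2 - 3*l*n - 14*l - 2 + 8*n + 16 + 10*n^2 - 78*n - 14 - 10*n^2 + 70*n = 30*l^3 + l^2*(48 - 153*n) + l*(15*n^2 - 93*n + 18)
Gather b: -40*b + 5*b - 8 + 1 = -35*b - 7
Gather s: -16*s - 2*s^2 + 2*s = -2*s^2 - 14*s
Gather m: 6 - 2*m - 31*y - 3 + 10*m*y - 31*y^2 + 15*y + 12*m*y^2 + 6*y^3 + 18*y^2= m*(12*y^2 + 10*y - 2) + 6*y^3 - 13*y^2 - 16*y + 3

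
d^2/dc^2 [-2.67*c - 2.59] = 0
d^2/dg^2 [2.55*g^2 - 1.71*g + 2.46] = 5.10000000000000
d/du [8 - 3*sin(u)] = -3*cos(u)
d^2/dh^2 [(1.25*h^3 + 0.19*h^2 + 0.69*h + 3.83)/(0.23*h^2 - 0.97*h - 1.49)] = (1.11022302462516e-16*h^5 + 4.44089209850063e-16*h^4 + 3.36678*h^3 + 12.44607*h^2 + 12.94269*h + 8.6815)/(0.012167*h^6 - 0.153939*h^5 + 0.412758*h^4 + 1.081841*h^3 - 2.673954*h^2 - 6.460491*h - 3.307949)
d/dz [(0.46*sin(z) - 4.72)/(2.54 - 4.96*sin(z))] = -22.2428*cos(z)/(4.96*sin(z) - 2.54)^2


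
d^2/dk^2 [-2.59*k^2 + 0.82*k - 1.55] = -5.18000000000000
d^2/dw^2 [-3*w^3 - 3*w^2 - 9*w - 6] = -18*w - 6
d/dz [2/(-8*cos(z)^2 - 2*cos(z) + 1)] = -4*(8*cos(z) + 1)*sin(z)/(8*cos(z)^2 + 2*cos(z) - 1)^2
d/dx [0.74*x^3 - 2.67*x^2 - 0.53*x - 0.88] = 2.22*x^2 - 5.34*x - 0.53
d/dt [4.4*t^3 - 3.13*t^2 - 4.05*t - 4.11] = 13.2*t^2 - 6.26*t - 4.05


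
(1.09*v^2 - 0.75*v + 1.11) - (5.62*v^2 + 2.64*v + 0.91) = -4.53*v^2 - 3.39*v + 0.2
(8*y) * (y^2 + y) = 8*y^3 + 8*y^2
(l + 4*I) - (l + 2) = -2 + 4*I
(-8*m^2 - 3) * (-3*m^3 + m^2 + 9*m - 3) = 24*m^5 - 8*m^4 - 63*m^3 + 21*m^2 - 27*m + 9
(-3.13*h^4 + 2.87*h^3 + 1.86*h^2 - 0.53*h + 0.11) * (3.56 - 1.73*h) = 5.4149*h^5 - 16.1079*h^4 + 6.9994*h^3 + 7.5385*h^2 - 2.0771*h + 0.3916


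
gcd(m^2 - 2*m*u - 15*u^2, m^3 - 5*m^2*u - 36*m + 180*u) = -m + 5*u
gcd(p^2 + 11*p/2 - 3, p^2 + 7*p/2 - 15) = p + 6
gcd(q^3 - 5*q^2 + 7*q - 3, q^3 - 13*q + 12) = q^2 - 4*q + 3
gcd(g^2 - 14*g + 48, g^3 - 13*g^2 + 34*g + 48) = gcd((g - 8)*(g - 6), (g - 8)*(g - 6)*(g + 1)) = g^2 - 14*g + 48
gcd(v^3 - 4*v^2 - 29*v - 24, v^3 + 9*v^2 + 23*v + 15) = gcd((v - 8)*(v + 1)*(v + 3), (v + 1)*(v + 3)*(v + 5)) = v^2 + 4*v + 3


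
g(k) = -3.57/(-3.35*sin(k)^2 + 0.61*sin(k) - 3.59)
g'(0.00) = 0.17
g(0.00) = 0.99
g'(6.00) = 0.53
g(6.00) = 0.89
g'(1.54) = -0.02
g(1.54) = 0.56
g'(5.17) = 0.22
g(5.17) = 0.52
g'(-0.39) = 0.56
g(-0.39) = 0.83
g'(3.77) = -0.50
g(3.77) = 0.70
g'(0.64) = -0.50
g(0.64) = 0.81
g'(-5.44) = -0.42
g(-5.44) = 0.71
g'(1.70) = 0.07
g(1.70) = 0.57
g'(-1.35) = 0.10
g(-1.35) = 0.48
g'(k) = -3.57*(6.7*sin(k)*cos(k) - 0.61*cos(k))/(-3.35*sin(k)^2 + 0.61*sin(k) - 3.59)^2 = (2.1777 - 23.919*sin(k))*cos(k)/(3.35*sin(k)^2 - 0.61*sin(k) + 3.59)^2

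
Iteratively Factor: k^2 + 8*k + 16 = (k + 4)*(k + 4)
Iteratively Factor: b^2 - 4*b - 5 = (b + 1)*(b - 5)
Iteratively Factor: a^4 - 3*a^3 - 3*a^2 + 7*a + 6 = (a - 2)*(a^3 - a^2 - 5*a - 3) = (a - 2)*(a + 1)*(a^2 - 2*a - 3) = (a - 2)*(a + 1)^2*(a - 3)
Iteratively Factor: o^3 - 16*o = (o)*(o^2 - 16) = o*(o - 4)*(o + 4)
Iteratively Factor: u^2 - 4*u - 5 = (u + 1)*(u - 5)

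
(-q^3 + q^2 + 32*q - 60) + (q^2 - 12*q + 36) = -q^3 + 2*q^2 + 20*q - 24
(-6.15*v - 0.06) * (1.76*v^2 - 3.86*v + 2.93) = -10.824*v^3 + 23.6334*v^2 - 17.7879*v - 0.1758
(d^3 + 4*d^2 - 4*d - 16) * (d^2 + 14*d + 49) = d^5 + 18*d^4 + 101*d^3 + 124*d^2 - 420*d - 784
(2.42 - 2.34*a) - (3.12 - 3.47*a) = 1.13*a - 0.7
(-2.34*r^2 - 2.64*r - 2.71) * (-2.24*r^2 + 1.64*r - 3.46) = 5.2416*r^4 + 2.076*r^3 + 9.8372*r^2 + 4.69*r + 9.3766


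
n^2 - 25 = (n - 5)*(n + 5)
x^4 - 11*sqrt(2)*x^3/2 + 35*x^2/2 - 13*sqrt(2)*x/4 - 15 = (x - 5*sqrt(2)/2)*(x - 2*sqrt(2))*(x - 3*sqrt(2)/2)*(x + sqrt(2)/2)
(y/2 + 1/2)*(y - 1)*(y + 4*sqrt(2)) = y^3/2 + 2*sqrt(2)*y^2 - y/2 - 2*sqrt(2)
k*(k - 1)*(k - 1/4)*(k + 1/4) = k^4 - k^3 - k^2/16 + k/16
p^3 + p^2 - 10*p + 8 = (p - 2)*(p - 1)*(p + 4)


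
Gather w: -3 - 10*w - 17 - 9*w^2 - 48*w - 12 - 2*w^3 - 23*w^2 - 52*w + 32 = -2*w^3 - 32*w^2 - 110*w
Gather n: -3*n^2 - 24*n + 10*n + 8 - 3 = -3*n^2 - 14*n + 5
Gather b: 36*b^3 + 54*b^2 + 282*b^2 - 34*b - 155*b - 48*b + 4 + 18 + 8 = 36*b^3 + 336*b^2 - 237*b + 30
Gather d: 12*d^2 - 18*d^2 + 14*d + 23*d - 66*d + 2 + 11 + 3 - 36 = -6*d^2 - 29*d - 20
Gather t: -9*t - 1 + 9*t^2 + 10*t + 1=9*t^2 + t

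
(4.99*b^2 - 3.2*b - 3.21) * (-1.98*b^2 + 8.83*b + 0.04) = -9.8802*b^4 + 50.3977*b^3 - 21.7006*b^2 - 28.4723*b - 0.1284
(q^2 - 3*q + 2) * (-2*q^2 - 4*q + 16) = -2*q^4 + 2*q^3 + 24*q^2 - 56*q + 32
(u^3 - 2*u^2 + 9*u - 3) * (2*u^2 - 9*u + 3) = 2*u^5 - 13*u^4 + 39*u^3 - 93*u^2 + 54*u - 9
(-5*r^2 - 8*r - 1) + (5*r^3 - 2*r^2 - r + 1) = 5*r^3 - 7*r^2 - 9*r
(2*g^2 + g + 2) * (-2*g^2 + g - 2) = -4*g^4 - 7*g^2 - 4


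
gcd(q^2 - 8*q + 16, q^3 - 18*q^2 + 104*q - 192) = q - 4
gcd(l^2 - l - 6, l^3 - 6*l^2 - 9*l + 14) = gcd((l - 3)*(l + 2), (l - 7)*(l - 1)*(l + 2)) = l + 2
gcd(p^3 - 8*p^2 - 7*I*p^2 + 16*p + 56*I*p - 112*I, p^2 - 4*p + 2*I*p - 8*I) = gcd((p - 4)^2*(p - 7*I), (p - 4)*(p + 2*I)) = p - 4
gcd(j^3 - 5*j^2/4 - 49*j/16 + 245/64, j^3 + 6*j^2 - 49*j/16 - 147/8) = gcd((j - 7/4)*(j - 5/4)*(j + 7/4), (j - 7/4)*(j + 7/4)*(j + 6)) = j^2 - 49/16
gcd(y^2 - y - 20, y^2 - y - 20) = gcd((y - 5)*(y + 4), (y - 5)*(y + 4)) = y^2 - y - 20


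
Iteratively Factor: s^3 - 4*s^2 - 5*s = (s)*(s^2 - 4*s - 5) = s*(s + 1)*(s - 5)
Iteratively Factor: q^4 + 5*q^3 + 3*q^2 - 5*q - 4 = (q + 1)*(q^3 + 4*q^2 - q - 4) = (q - 1)*(q + 1)*(q^2 + 5*q + 4) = (q - 1)*(q + 1)^2*(q + 4)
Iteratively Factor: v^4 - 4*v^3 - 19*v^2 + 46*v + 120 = (v + 2)*(v^3 - 6*v^2 - 7*v + 60) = (v - 5)*(v + 2)*(v^2 - v - 12) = (v - 5)*(v + 2)*(v + 3)*(v - 4)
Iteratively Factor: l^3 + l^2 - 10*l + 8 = (l - 2)*(l^2 + 3*l - 4) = (l - 2)*(l - 1)*(l + 4)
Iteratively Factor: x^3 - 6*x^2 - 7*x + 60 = (x - 4)*(x^2 - 2*x - 15) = (x - 4)*(x + 3)*(x - 5)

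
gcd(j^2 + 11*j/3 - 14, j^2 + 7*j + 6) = j + 6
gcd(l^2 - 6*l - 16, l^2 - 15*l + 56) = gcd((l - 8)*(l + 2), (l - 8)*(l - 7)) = l - 8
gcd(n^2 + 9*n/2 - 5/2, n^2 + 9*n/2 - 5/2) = n^2 + 9*n/2 - 5/2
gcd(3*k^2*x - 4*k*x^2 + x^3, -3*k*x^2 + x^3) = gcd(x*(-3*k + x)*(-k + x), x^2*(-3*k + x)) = -3*k*x + x^2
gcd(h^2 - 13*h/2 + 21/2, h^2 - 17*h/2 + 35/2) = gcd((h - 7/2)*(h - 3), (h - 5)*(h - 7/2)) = h - 7/2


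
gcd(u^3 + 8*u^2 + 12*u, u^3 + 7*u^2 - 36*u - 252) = u + 6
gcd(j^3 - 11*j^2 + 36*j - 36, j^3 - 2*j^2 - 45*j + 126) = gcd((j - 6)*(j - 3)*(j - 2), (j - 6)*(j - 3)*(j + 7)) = j^2 - 9*j + 18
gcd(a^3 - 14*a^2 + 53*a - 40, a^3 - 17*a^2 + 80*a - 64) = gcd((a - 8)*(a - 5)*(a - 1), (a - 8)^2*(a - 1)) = a^2 - 9*a + 8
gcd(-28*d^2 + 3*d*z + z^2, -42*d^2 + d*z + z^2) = 7*d + z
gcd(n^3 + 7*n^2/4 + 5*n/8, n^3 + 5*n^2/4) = n^2 + 5*n/4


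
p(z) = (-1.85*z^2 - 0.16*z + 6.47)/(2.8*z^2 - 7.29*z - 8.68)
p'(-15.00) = 0.01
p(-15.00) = -0.56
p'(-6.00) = 0.03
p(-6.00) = -0.44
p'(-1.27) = 2.94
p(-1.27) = 0.72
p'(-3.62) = 0.08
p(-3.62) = -0.32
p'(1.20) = 0.35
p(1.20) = -0.27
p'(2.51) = 1.45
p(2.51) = 0.60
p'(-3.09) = 0.12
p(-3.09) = -0.26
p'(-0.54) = 3.56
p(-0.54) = -1.53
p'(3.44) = 512.61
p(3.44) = 25.62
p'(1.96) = 0.63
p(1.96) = 0.08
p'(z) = (7.29 - 5.6*z)*(-1.85*z^2 - 0.16*z + 6.47)/(2.8*z^2 - 7.29*z - 8.68)^2 + (-3.7*z - 0.16)/(2.8*z^2 - 7.29*z - 8.68)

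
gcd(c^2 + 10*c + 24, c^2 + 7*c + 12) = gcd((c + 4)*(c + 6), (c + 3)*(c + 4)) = c + 4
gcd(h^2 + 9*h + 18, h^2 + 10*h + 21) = h + 3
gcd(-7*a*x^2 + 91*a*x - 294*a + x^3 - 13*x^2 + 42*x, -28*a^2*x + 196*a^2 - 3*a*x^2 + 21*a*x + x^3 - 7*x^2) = -7*a*x + 49*a + x^2 - 7*x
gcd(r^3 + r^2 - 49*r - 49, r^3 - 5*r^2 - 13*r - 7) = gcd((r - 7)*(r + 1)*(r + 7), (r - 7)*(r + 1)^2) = r^2 - 6*r - 7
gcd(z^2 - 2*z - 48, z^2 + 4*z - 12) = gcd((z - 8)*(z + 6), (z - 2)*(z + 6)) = z + 6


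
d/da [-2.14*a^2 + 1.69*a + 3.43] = 1.69 - 4.28*a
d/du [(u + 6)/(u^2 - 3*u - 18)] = u*(-u - 12)/(u^4 - 6*u^3 - 27*u^2 + 108*u + 324)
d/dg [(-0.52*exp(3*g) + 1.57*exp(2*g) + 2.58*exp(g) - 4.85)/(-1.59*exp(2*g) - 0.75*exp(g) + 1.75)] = (0.8268*exp(4*g) + 0.78*exp(3*g) + 0.194700000000001*exp(2*g) - 9.928*exp(g) + 0.877500000000001)*exp(g)/(2.5281*exp(4*g) + 2.385*exp(3*g) - 5.0025*exp(2*g) - 2.625*exp(g) + 3.0625)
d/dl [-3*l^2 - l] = -6*l - 1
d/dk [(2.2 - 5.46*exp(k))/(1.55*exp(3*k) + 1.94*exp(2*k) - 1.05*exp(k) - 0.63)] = (16.926*exp(3*k) + 0.362399999999997*exp(2*k) - 8.536*exp(k) + 5.7498)*exp(k)/(2.4025*exp(6*k) + 6.014*exp(5*k) + 0.508599999999999*exp(4*k) - 6.027*exp(3*k) - 1.3419*exp(2*k) + 1.323*exp(k) + 0.3969)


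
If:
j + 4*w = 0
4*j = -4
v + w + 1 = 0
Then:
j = -1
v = -5/4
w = 1/4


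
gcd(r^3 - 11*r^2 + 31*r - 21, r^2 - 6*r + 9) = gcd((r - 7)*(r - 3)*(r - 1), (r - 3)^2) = r - 3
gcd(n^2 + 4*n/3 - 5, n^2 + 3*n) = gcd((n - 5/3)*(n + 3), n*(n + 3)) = n + 3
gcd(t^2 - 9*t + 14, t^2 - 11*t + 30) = 1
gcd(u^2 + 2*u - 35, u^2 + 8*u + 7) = u + 7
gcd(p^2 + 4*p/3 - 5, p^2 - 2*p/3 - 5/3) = p - 5/3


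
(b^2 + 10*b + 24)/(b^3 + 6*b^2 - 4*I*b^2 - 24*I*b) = (b + 4)/(b*(b - 4*I))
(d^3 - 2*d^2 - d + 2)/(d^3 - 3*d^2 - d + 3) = (d - 2)/(d - 3)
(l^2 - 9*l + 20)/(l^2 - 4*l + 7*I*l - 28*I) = (l - 5)/(l + 7*I)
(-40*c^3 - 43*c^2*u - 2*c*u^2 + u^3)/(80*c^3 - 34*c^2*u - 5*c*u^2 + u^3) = (c + u)/(-2*c + u)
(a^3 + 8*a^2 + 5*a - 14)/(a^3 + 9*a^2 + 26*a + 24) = (a^2 + 6*a - 7)/(a^2 + 7*a + 12)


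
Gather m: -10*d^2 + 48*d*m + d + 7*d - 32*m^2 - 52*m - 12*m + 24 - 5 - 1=-10*d^2 + 8*d - 32*m^2 + m*(48*d - 64) + 18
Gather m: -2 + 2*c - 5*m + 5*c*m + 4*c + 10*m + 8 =6*c + m*(5*c + 5) + 6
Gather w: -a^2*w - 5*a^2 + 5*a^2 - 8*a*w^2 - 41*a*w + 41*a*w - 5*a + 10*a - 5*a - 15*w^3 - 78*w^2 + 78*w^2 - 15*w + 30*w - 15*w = -a^2*w - 8*a*w^2 - 15*w^3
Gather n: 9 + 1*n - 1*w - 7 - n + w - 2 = 0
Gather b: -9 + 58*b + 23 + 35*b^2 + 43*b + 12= 35*b^2 + 101*b + 26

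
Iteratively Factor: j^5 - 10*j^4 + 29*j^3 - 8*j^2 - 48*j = (j - 3)*(j^4 - 7*j^3 + 8*j^2 + 16*j) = (j - 3)*(j + 1)*(j^3 - 8*j^2 + 16*j) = (j - 4)*(j - 3)*(j + 1)*(j^2 - 4*j) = j*(j - 4)*(j - 3)*(j + 1)*(j - 4)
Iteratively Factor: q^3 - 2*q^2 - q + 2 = (q - 1)*(q^2 - q - 2) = (q - 2)*(q - 1)*(q + 1)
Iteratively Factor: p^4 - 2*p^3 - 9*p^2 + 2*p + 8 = (p + 1)*(p^3 - 3*p^2 - 6*p + 8) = (p - 1)*(p + 1)*(p^2 - 2*p - 8) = (p - 4)*(p - 1)*(p + 1)*(p + 2)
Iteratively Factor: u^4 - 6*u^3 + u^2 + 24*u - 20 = (u - 1)*(u^3 - 5*u^2 - 4*u + 20) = (u - 1)*(u + 2)*(u^2 - 7*u + 10) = (u - 2)*(u - 1)*(u + 2)*(u - 5)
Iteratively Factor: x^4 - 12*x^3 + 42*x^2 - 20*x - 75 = (x - 3)*(x^3 - 9*x^2 + 15*x + 25) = (x - 5)*(x - 3)*(x^2 - 4*x - 5) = (x - 5)^2*(x - 3)*(x + 1)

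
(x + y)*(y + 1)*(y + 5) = x*y^2 + 6*x*y + 5*x + y^3 + 6*y^2 + 5*y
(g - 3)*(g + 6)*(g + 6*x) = g^3 + 6*g^2*x + 3*g^2 + 18*g*x - 18*g - 108*x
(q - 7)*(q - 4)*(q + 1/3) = q^3 - 32*q^2/3 + 73*q/3 + 28/3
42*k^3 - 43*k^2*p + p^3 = (-6*k + p)*(-k + p)*(7*k + p)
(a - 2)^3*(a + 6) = a^4 - 24*a^2 + 64*a - 48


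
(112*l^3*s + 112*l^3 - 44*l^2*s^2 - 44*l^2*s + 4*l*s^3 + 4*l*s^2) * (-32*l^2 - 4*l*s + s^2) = -3584*l^5*s - 3584*l^5 + 960*l^4*s^2 + 960*l^4*s + 160*l^3*s^3 + 160*l^3*s^2 - 60*l^2*s^4 - 60*l^2*s^3 + 4*l*s^5 + 4*l*s^4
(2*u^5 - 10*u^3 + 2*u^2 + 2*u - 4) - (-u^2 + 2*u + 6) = 2*u^5 - 10*u^3 + 3*u^2 - 10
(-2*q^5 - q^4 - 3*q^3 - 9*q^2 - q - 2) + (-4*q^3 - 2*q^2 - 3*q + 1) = -2*q^5 - q^4 - 7*q^3 - 11*q^2 - 4*q - 1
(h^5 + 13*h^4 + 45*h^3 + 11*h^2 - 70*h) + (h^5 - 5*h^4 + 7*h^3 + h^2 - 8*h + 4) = 2*h^5 + 8*h^4 + 52*h^3 + 12*h^2 - 78*h + 4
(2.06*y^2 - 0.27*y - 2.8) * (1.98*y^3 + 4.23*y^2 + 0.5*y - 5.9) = 4.0788*y^5 + 8.1792*y^4 - 5.6561*y^3 - 24.133*y^2 + 0.193*y + 16.52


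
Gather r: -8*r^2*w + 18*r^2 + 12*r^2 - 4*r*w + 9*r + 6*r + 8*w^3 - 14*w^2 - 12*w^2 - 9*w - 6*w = r^2*(30 - 8*w) + r*(15 - 4*w) + 8*w^3 - 26*w^2 - 15*w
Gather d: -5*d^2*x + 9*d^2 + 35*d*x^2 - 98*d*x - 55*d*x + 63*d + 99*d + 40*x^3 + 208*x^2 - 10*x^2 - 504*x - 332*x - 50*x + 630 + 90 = d^2*(9 - 5*x) + d*(35*x^2 - 153*x + 162) + 40*x^3 + 198*x^2 - 886*x + 720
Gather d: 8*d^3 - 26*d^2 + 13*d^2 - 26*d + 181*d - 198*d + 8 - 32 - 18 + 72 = 8*d^3 - 13*d^2 - 43*d + 30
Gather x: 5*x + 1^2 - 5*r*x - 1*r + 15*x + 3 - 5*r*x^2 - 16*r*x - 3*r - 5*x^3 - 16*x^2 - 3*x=-4*r - 5*x^3 + x^2*(-5*r - 16) + x*(17 - 21*r) + 4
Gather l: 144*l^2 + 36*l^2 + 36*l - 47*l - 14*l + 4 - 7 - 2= 180*l^2 - 25*l - 5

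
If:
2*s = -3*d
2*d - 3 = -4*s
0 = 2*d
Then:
No Solution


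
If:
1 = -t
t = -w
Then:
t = -1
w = 1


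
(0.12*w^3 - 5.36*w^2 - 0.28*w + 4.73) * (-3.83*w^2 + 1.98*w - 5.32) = -0.4596*w^5 + 20.7664*w^4 - 10.1788*w^3 + 9.8449*w^2 + 10.855*w - 25.1636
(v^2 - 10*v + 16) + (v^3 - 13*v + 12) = v^3 + v^2 - 23*v + 28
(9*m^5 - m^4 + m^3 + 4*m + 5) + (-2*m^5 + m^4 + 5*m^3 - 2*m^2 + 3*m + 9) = 7*m^5 + 6*m^3 - 2*m^2 + 7*m + 14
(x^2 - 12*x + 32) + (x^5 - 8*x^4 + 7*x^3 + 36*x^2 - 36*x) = x^5 - 8*x^4 + 7*x^3 + 37*x^2 - 48*x + 32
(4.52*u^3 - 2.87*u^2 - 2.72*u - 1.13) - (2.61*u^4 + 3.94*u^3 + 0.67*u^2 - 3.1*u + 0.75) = -2.61*u^4 + 0.58*u^3 - 3.54*u^2 + 0.38*u - 1.88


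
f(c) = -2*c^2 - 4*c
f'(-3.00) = 8.00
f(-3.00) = -6.00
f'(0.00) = -4.00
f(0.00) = 0.00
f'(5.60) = -26.40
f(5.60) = -85.12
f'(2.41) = -13.64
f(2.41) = -21.26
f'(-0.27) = -2.92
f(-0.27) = 0.93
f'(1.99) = -11.96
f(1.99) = -15.88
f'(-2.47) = 5.88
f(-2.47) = -2.32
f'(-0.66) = -1.36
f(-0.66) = 1.77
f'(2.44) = -13.76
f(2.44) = -21.67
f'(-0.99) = -0.04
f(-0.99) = 2.00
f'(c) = -4*c - 4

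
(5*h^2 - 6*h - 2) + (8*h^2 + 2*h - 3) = 13*h^2 - 4*h - 5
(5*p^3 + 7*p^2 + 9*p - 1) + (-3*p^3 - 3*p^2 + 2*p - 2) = 2*p^3 + 4*p^2 + 11*p - 3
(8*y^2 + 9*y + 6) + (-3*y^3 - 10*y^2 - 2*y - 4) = -3*y^3 - 2*y^2 + 7*y + 2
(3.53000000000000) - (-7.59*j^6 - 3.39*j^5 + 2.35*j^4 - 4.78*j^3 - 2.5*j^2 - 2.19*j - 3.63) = 7.59*j^6 + 3.39*j^5 - 2.35*j^4 + 4.78*j^3 + 2.5*j^2 + 2.19*j + 7.16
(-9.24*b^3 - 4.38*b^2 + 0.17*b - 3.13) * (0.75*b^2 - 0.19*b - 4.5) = -6.93*b^5 - 1.5294*b^4 + 42.5397*b^3 + 17.3302*b^2 - 0.1703*b + 14.085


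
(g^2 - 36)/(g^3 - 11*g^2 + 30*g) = (g + 6)/(g*(g - 5))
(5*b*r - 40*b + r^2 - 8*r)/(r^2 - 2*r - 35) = (-5*b*r + 40*b - r^2 + 8*r)/(-r^2 + 2*r + 35)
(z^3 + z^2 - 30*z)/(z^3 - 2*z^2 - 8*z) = (-z^2 - z + 30)/(-z^2 + 2*z + 8)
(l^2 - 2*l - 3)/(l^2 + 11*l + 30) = (l^2 - 2*l - 3)/(l^2 + 11*l + 30)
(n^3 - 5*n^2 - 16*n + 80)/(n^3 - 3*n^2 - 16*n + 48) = (n - 5)/(n - 3)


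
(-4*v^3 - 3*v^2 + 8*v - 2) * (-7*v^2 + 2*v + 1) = 28*v^5 + 13*v^4 - 66*v^3 + 27*v^2 + 4*v - 2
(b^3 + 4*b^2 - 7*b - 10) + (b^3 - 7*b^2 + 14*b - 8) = 2*b^3 - 3*b^2 + 7*b - 18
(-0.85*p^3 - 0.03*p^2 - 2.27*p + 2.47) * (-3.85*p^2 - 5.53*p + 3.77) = 3.2725*p^5 + 4.816*p^4 + 5.7009*p^3 + 2.9305*p^2 - 22.217*p + 9.3119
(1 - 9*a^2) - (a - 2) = -9*a^2 - a + 3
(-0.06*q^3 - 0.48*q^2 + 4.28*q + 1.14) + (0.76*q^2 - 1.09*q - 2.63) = -0.06*q^3 + 0.28*q^2 + 3.19*q - 1.49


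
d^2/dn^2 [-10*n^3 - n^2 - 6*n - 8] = -60*n - 2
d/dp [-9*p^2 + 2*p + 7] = 2 - 18*p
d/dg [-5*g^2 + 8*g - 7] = 8 - 10*g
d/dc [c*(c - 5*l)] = 2*c - 5*l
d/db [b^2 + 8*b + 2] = 2*b + 8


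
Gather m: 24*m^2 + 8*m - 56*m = 24*m^2 - 48*m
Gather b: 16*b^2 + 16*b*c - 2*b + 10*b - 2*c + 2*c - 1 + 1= 16*b^2 + b*(16*c + 8)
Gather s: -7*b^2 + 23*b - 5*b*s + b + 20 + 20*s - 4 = -7*b^2 + 24*b + s*(20 - 5*b) + 16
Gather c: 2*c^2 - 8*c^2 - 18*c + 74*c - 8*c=-6*c^2 + 48*c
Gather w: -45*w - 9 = -45*w - 9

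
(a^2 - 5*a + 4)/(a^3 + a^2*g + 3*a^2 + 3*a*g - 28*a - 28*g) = (a - 1)/(a^2 + a*g + 7*a + 7*g)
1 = 1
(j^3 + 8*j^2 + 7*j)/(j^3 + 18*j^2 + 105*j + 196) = j*(j + 1)/(j^2 + 11*j + 28)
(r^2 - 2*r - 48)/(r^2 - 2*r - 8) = (-r^2 + 2*r + 48)/(-r^2 + 2*r + 8)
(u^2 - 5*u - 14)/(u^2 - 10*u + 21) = (u + 2)/(u - 3)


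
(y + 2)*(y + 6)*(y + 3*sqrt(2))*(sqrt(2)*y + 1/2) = sqrt(2)*y^4 + 13*y^3/2 + 8*sqrt(2)*y^3 + 27*sqrt(2)*y^2/2 + 52*y^2 + 12*sqrt(2)*y + 78*y + 18*sqrt(2)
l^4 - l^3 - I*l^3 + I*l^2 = l^2*(l - 1)*(l - I)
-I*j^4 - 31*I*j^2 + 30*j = j*(j - 6*I)*(j + 5*I)*(-I*j + 1)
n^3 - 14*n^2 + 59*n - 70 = (n - 7)*(n - 5)*(n - 2)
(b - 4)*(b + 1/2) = b^2 - 7*b/2 - 2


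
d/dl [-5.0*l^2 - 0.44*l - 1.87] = -10.0*l - 0.44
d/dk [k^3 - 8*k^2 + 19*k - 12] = 3*k^2 - 16*k + 19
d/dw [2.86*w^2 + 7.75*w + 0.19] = 5.72*w + 7.75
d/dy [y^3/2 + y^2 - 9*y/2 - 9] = 3*y^2/2 + 2*y - 9/2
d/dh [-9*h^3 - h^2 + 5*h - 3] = -27*h^2 - 2*h + 5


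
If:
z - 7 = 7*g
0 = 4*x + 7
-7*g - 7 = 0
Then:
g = -1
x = -7/4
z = 0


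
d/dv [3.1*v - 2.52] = 3.10000000000000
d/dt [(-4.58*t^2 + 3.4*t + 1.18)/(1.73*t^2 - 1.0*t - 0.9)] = (-1.302*t^2 + 4.1612*t - 1.88)/(2.9929*t^4 - 3.46*t^3 - 2.114*t^2 + 1.8*t + 0.81)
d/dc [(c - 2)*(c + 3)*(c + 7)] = 3*c^2 + 16*c + 1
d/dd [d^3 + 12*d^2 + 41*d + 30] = 3*d^2 + 24*d + 41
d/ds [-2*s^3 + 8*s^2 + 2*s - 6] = -6*s^2 + 16*s + 2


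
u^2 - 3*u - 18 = (u - 6)*(u + 3)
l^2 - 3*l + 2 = (l - 2)*(l - 1)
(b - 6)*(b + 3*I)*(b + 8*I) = b^3 - 6*b^2 + 11*I*b^2 - 24*b - 66*I*b + 144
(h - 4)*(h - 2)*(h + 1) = h^3 - 5*h^2 + 2*h + 8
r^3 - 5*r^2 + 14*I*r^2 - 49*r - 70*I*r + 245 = (r - 5)*(r + 7*I)^2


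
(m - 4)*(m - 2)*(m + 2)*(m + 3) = m^4 - m^3 - 16*m^2 + 4*m + 48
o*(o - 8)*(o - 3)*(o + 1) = o^4 - 10*o^3 + 13*o^2 + 24*o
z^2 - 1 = (z - 1)*(z + 1)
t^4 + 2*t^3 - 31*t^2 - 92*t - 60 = (t - 6)*(t + 1)*(t + 2)*(t + 5)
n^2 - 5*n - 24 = (n - 8)*(n + 3)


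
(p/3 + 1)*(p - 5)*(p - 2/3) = p^3/3 - 8*p^2/9 - 41*p/9 + 10/3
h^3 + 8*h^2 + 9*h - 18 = (h - 1)*(h + 3)*(h + 6)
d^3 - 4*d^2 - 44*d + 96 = (d - 8)*(d - 2)*(d + 6)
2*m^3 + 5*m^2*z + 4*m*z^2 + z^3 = (m + z)^2*(2*m + z)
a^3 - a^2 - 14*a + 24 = (a - 3)*(a - 2)*(a + 4)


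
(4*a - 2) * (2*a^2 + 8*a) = 8*a^3 + 28*a^2 - 16*a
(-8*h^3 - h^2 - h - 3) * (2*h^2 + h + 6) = -16*h^5 - 10*h^4 - 51*h^3 - 13*h^2 - 9*h - 18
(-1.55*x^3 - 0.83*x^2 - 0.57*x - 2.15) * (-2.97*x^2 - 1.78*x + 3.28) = 4.6035*x^5 + 5.2241*x^4 - 1.9137*x^3 + 4.6777*x^2 + 1.9574*x - 7.052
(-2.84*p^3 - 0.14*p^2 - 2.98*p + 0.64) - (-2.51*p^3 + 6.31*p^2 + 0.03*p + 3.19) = -0.33*p^3 - 6.45*p^2 - 3.01*p - 2.55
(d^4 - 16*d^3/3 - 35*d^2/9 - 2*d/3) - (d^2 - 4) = d^4 - 16*d^3/3 - 44*d^2/9 - 2*d/3 + 4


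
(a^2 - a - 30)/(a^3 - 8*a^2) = (a^2 - a - 30)/(a^2*(a - 8))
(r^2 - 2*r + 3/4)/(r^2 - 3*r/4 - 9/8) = 2*(2*r - 1)/(4*r + 3)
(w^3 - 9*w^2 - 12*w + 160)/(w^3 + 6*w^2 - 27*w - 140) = (w - 8)/(w + 7)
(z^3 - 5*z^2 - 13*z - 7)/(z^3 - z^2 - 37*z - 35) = (z + 1)/(z + 5)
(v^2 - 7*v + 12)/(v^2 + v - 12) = (v - 4)/(v + 4)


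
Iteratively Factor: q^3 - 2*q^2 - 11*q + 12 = (q - 4)*(q^2 + 2*q - 3) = (q - 4)*(q + 3)*(q - 1)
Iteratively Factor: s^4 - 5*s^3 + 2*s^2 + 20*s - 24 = (s + 2)*(s^3 - 7*s^2 + 16*s - 12) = (s - 3)*(s + 2)*(s^2 - 4*s + 4) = (s - 3)*(s - 2)*(s + 2)*(s - 2)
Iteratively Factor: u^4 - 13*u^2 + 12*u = (u + 4)*(u^3 - 4*u^2 + 3*u) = (u - 3)*(u + 4)*(u^2 - u) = (u - 3)*(u - 1)*(u + 4)*(u)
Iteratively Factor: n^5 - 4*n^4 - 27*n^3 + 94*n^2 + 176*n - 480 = (n - 5)*(n^4 + n^3 - 22*n^2 - 16*n + 96) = (n - 5)*(n - 4)*(n^3 + 5*n^2 - 2*n - 24) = (n - 5)*(n - 4)*(n - 2)*(n^2 + 7*n + 12) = (n - 5)*(n - 4)*(n - 2)*(n + 3)*(n + 4)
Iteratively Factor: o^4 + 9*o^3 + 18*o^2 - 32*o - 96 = (o + 4)*(o^3 + 5*o^2 - 2*o - 24) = (o + 4)^2*(o^2 + o - 6) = (o + 3)*(o + 4)^2*(o - 2)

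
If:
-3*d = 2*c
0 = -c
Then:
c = 0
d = 0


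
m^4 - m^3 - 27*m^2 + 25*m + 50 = (m - 5)*(m - 2)*(m + 1)*(m + 5)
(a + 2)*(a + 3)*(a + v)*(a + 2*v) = a^4 + 3*a^3*v + 5*a^3 + 2*a^2*v^2 + 15*a^2*v + 6*a^2 + 10*a*v^2 + 18*a*v + 12*v^2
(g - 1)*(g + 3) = g^2 + 2*g - 3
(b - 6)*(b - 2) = b^2 - 8*b + 12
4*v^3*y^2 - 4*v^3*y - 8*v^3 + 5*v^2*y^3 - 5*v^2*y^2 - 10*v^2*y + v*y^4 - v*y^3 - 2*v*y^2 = (v + y)*(4*v + y)*(y - 2)*(v*y + v)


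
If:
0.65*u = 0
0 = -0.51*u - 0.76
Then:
No Solution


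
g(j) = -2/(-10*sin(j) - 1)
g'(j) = -20*cos(j)/(-10*sin(j) - 1)^2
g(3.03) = 0.95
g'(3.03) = 4.45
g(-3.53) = 0.42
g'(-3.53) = 0.81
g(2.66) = 0.36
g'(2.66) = 0.56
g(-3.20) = 1.26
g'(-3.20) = 7.96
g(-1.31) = -0.23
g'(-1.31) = -0.07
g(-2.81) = -0.89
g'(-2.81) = 3.72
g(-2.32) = -0.32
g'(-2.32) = 0.34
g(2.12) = 0.21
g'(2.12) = 0.11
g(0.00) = 2.00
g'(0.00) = -20.00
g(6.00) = -1.11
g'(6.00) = -5.97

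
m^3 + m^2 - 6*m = m*(m - 2)*(m + 3)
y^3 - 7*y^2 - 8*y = y*(y - 8)*(y + 1)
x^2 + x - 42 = (x - 6)*(x + 7)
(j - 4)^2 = j^2 - 8*j + 16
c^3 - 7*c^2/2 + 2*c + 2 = (c - 2)^2*(c + 1/2)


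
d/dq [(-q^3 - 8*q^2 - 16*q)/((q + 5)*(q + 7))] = (-q^4 - 24*q^3 - 185*q^2 - 560*q - 560)/(q^4 + 24*q^3 + 214*q^2 + 840*q + 1225)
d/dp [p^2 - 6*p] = 2*p - 6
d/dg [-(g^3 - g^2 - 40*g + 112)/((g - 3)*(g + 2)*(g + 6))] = 2*(-3*g^4 - 28*g^3 + 116*g^2 + 524*g - 1392)/(g^6 + 10*g^5 + g^4 - 192*g^3 - 216*g^2 + 864*g + 1296)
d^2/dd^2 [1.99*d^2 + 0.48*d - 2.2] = 3.98000000000000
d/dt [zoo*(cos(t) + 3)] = zoo*sin(t)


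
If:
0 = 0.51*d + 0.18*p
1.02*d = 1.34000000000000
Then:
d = 1.31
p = -3.72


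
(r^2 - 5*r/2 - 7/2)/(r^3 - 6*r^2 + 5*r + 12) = (r - 7/2)/(r^2 - 7*r + 12)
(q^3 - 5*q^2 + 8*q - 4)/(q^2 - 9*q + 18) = (q^3 - 5*q^2 + 8*q - 4)/(q^2 - 9*q + 18)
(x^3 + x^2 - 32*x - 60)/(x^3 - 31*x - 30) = (x + 2)/(x + 1)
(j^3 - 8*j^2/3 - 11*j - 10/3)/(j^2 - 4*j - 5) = (3*j^2 + 7*j + 2)/(3*(j + 1))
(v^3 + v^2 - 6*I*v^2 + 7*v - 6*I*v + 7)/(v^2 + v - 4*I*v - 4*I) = (v^2 - 6*I*v + 7)/(v - 4*I)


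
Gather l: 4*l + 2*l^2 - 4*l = 2*l^2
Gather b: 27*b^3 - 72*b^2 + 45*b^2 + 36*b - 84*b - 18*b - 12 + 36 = 27*b^3 - 27*b^2 - 66*b + 24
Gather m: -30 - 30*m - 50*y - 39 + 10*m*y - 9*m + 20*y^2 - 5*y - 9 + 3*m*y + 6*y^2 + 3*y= m*(13*y - 39) + 26*y^2 - 52*y - 78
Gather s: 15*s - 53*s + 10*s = -28*s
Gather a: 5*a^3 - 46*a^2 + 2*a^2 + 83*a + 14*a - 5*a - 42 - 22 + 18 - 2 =5*a^3 - 44*a^2 + 92*a - 48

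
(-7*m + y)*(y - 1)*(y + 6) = -7*m*y^2 - 35*m*y + 42*m + y^3 + 5*y^2 - 6*y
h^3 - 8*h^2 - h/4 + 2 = (h - 8)*(h - 1/2)*(h + 1/2)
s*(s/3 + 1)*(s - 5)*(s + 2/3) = s^4/3 - 4*s^3/9 - 49*s^2/9 - 10*s/3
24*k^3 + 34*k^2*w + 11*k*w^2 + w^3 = (k + w)*(4*k + w)*(6*k + w)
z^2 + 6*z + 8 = (z + 2)*(z + 4)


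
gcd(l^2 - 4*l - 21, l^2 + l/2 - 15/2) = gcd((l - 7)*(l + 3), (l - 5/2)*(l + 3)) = l + 3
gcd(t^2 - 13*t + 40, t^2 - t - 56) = t - 8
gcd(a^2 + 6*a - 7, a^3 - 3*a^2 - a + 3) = a - 1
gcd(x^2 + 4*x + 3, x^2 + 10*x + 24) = 1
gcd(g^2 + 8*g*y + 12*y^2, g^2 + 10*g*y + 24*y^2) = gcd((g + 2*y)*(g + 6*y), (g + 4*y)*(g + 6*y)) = g + 6*y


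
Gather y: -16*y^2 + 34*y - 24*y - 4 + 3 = -16*y^2 + 10*y - 1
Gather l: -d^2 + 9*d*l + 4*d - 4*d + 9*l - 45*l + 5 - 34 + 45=-d^2 + l*(9*d - 36) + 16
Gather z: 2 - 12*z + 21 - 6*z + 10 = 33 - 18*z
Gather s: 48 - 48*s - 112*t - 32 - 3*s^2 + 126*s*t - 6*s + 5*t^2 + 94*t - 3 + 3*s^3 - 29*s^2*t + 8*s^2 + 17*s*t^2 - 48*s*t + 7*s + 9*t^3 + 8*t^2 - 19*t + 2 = 3*s^3 + s^2*(5 - 29*t) + s*(17*t^2 + 78*t - 47) + 9*t^3 + 13*t^2 - 37*t + 15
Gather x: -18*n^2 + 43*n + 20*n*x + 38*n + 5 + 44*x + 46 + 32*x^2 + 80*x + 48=-18*n^2 + 81*n + 32*x^2 + x*(20*n + 124) + 99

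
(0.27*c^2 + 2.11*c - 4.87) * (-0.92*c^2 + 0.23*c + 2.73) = -0.2484*c^4 - 1.8791*c^3 + 5.7028*c^2 + 4.6402*c - 13.2951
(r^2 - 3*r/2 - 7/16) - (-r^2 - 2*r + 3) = 2*r^2 + r/2 - 55/16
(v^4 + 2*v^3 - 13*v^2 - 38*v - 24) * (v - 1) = v^5 + v^4 - 15*v^3 - 25*v^2 + 14*v + 24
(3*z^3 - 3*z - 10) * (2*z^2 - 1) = 6*z^5 - 9*z^3 - 20*z^2 + 3*z + 10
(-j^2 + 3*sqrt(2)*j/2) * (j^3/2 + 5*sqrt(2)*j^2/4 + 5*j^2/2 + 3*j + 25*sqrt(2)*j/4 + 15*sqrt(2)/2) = -j^5/2 - 5*j^4/2 - sqrt(2)*j^4/2 - 5*sqrt(2)*j^3/2 + 3*j^3/4 - 3*sqrt(2)*j^2 + 75*j^2/4 + 45*j/2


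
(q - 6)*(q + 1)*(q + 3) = q^3 - 2*q^2 - 21*q - 18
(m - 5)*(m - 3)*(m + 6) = m^3 - 2*m^2 - 33*m + 90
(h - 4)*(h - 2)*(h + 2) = h^3 - 4*h^2 - 4*h + 16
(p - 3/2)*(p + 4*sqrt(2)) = p^2 - 3*p/2 + 4*sqrt(2)*p - 6*sqrt(2)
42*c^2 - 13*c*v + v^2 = (-7*c + v)*(-6*c + v)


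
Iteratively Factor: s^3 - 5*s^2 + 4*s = (s - 1)*(s^2 - 4*s) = s*(s - 1)*(s - 4)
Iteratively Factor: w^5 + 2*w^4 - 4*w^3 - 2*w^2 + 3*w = (w + 3)*(w^4 - w^3 - w^2 + w) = (w + 1)*(w + 3)*(w^3 - 2*w^2 + w) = (w - 1)*(w + 1)*(w + 3)*(w^2 - w) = w*(w - 1)*(w + 1)*(w + 3)*(w - 1)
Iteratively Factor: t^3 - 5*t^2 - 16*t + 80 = (t - 5)*(t^2 - 16) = (t - 5)*(t + 4)*(t - 4)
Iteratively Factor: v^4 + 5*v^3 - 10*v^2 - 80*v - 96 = (v - 4)*(v^3 + 9*v^2 + 26*v + 24) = (v - 4)*(v + 2)*(v^2 + 7*v + 12) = (v - 4)*(v + 2)*(v + 3)*(v + 4)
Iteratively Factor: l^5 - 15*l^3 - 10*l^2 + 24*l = (l + 2)*(l^4 - 2*l^3 - 11*l^2 + 12*l) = (l + 2)*(l + 3)*(l^3 - 5*l^2 + 4*l) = (l - 4)*(l + 2)*(l + 3)*(l^2 - l) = l*(l - 4)*(l + 2)*(l + 3)*(l - 1)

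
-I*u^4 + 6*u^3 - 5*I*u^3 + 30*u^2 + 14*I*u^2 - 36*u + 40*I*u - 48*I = (u + 6)*(u + 2*I)*(u + 4*I)*(-I*u + I)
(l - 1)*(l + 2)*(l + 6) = l^3 + 7*l^2 + 4*l - 12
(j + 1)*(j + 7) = j^2 + 8*j + 7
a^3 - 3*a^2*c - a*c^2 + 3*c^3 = (a - 3*c)*(a - c)*(a + c)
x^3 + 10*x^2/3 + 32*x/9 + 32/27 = (x + 2/3)*(x + 4/3)^2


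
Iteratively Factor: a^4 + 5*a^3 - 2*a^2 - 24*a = (a - 2)*(a^3 + 7*a^2 + 12*a) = a*(a - 2)*(a^2 + 7*a + 12) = a*(a - 2)*(a + 3)*(a + 4)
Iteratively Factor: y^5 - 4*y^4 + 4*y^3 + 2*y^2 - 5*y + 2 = (y - 1)*(y^4 - 3*y^3 + y^2 + 3*y - 2) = (y - 2)*(y - 1)*(y^3 - y^2 - y + 1) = (y - 2)*(y - 1)^2*(y^2 - 1) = (y - 2)*(y - 1)^3*(y + 1)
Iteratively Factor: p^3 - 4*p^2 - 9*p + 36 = (p + 3)*(p^2 - 7*p + 12) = (p - 4)*(p + 3)*(p - 3)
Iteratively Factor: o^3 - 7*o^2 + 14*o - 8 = (o - 4)*(o^2 - 3*o + 2) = (o - 4)*(o - 2)*(o - 1)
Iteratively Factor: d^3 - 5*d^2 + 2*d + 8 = (d - 4)*(d^2 - d - 2) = (d - 4)*(d - 2)*(d + 1)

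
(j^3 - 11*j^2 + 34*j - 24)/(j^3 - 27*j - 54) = (j^2 - 5*j + 4)/(j^2 + 6*j + 9)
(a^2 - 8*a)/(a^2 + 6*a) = (a - 8)/(a + 6)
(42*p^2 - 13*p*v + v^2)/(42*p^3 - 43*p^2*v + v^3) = (7*p - v)/(7*p^2 - 6*p*v - v^2)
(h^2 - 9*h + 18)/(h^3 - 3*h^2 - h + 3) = (h - 6)/(h^2 - 1)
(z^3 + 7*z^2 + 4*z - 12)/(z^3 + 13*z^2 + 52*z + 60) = (z - 1)/(z + 5)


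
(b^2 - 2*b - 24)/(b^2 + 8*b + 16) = (b - 6)/(b + 4)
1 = 1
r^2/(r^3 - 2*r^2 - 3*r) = r/(r^2 - 2*r - 3)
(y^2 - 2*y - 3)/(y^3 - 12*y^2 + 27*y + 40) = (y - 3)/(y^2 - 13*y + 40)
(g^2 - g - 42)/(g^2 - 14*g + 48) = (g^2 - g - 42)/(g^2 - 14*g + 48)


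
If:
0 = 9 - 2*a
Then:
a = 9/2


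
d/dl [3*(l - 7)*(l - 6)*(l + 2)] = 9*l^2 - 66*l + 48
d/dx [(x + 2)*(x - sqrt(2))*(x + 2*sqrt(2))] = 3*x^2 + 2*sqrt(2)*x + 4*x - 4 + 2*sqrt(2)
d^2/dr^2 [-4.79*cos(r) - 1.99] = 4.79*cos(r)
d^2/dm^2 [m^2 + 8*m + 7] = 2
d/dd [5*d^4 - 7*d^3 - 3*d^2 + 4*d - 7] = 20*d^3 - 21*d^2 - 6*d + 4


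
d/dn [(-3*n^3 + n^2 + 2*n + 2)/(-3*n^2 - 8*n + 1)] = (9*n^4 + 48*n^3 - 11*n^2 + 14*n + 18)/(9*n^4 + 48*n^3 + 58*n^2 - 16*n + 1)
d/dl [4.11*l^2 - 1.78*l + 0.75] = 8.22*l - 1.78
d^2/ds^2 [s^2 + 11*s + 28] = 2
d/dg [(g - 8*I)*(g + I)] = 2*g - 7*I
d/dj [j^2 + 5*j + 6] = 2*j + 5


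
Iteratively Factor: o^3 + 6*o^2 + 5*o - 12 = (o + 3)*(o^2 + 3*o - 4) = (o - 1)*(o + 3)*(o + 4)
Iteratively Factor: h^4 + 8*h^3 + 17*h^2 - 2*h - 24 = (h + 2)*(h^3 + 6*h^2 + 5*h - 12) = (h + 2)*(h + 3)*(h^2 + 3*h - 4) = (h + 2)*(h + 3)*(h + 4)*(h - 1)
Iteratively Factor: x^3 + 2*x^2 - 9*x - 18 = (x + 3)*(x^2 - x - 6) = (x - 3)*(x + 3)*(x + 2)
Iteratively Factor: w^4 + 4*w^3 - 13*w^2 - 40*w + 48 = (w - 1)*(w^3 + 5*w^2 - 8*w - 48) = (w - 1)*(w + 4)*(w^2 + w - 12) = (w - 3)*(w - 1)*(w + 4)*(w + 4)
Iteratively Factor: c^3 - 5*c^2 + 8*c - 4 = (c - 1)*(c^2 - 4*c + 4) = (c - 2)*(c - 1)*(c - 2)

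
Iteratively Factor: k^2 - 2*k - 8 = (k + 2)*(k - 4)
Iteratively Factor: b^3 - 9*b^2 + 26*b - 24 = (b - 3)*(b^2 - 6*b + 8) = (b - 4)*(b - 3)*(b - 2)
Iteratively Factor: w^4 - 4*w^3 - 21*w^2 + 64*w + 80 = (w - 4)*(w^3 - 21*w - 20) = (w - 4)*(w + 4)*(w^2 - 4*w - 5) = (w - 5)*(w - 4)*(w + 4)*(w + 1)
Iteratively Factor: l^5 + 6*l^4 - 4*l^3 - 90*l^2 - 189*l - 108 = (l + 3)*(l^4 + 3*l^3 - 13*l^2 - 51*l - 36) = (l + 1)*(l + 3)*(l^3 + 2*l^2 - 15*l - 36) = (l - 4)*(l + 1)*(l + 3)*(l^2 + 6*l + 9) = (l - 4)*(l + 1)*(l + 3)^2*(l + 3)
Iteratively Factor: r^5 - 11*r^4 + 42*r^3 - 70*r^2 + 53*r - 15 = (r - 1)*(r^4 - 10*r^3 + 32*r^2 - 38*r + 15) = (r - 1)^2*(r^3 - 9*r^2 + 23*r - 15) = (r - 1)^3*(r^2 - 8*r + 15) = (r - 5)*(r - 1)^3*(r - 3)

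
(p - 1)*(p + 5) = p^2 + 4*p - 5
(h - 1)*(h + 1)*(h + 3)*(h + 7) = h^4 + 10*h^3 + 20*h^2 - 10*h - 21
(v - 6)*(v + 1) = v^2 - 5*v - 6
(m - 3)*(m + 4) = m^2 + m - 12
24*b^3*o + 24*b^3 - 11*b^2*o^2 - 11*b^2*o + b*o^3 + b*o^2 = (-8*b + o)*(-3*b + o)*(b*o + b)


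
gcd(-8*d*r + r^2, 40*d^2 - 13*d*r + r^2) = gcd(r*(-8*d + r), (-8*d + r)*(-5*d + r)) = -8*d + r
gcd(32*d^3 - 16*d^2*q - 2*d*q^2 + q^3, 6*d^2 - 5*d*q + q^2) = -2*d + q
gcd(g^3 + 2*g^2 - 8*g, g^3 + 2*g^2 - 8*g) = g^3 + 2*g^2 - 8*g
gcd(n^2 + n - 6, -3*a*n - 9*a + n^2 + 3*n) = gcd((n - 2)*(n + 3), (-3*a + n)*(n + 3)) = n + 3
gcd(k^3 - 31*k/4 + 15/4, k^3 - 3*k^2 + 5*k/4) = k^2 - 3*k + 5/4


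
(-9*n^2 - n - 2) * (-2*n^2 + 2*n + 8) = 18*n^4 - 16*n^3 - 70*n^2 - 12*n - 16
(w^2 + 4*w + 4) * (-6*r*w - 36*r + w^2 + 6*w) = -6*r*w^3 - 60*r*w^2 - 168*r*w - 144*r + w^4 + 10*w^3 + 28*w^2 + 24*w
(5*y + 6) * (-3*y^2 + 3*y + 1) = -15*y^3 - 3*y^2 + 23*y + 6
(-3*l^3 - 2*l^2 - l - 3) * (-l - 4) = 3*l^4 + 14*l^3 + 9*l^2 + 7*l + 12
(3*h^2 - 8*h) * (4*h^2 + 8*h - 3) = 12*h^4 - 8*h^3 - 73*h^2 + 24*h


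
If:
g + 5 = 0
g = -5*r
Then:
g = -5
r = 1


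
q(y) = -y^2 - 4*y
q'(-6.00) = 8.00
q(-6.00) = -12.00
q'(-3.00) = 2.00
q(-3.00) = 3.00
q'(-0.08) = -3.84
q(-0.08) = 0.31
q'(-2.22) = 0.44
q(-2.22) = 3.95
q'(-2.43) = 0.86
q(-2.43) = 3.82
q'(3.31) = -10.62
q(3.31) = -24.20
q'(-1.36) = -1.28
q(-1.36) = 3.59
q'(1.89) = -7.78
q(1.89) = -11.13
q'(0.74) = -5.48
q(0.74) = -3.51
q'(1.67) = -7.34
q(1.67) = -9.47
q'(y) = -2*y - 4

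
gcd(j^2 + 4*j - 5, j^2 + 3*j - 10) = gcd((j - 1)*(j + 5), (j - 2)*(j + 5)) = j + 5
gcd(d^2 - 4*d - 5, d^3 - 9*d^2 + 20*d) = d - 5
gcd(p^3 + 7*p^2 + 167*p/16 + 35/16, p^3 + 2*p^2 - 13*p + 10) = p + 5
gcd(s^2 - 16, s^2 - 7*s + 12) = s - 4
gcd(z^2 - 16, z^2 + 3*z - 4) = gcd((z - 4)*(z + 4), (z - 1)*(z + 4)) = z + 4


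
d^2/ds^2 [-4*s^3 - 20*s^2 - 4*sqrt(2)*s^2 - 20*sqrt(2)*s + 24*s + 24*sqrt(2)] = -24*s - 40 - 8*sqrt(2)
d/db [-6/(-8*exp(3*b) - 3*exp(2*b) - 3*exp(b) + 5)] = (-144*exp(2*b) - 36*exp(b) - 18)*exp(b)/(8*exp(3*b) + 3*exp(2*b) + 3*exp(b) - 5)^2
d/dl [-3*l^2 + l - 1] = 1 - 6*l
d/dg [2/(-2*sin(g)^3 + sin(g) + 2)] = 4*(cos(g) - 3*cos(3*g))/(sin(g) - sin(3*g) - 4)^2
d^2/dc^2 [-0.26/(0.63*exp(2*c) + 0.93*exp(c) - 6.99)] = ((0.6552*exp(c) + 0.2418)*(0.63*exp(2*c) + 0.93*exp(c) - 6.99) - 0.26*(1.26*exp(c) + 0.93)*(2.52*exp(c) + 1.86)*exp(c))*exp(c)/(0.63*exp(2*c) + 0.93*exp(c) - 6.99)^3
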